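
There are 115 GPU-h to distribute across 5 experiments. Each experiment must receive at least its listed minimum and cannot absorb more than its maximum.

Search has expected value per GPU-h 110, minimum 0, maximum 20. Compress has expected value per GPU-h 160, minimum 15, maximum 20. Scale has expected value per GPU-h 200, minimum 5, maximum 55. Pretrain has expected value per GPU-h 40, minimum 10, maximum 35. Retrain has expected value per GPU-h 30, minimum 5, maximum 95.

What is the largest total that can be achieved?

Meeting every minimum uses 0+15+5+10+5 = 35 GPU-h, leaving 80.
Rank by expected value per GPU-h: Scale 200 > Compress 160 > Search 110 > Pretrain 40 > Retrain 30.
Scale: +50 to 55 (cap) — 30 left.
Give Compress 5 more to hit its cap of 20 — 25 left.
Give Search 20 more to hit its cap of 20 — 5 left.
Pretrain: +5 (room for 25) → 15. Pool exhausted.
Total = 110×20 + 160×20 + 200×55 + 40×15 + 30×5 = 17150.

17150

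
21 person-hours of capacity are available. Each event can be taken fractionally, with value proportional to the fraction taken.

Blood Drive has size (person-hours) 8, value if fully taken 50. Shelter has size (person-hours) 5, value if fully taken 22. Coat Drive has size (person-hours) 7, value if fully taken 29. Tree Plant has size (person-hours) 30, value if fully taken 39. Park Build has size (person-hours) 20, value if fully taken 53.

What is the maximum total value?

Sort by value density: Blood Drive 50/8≈6.25, Shelter 22/5≈4.4, Coat Drive 29/7≈4.14, Park Build 53/20≈2.65, Tree Plant 39/30≈1.3.
Blood Drive: take in full, 8 person-hours for value 50 — 13 left.
Shelter: take in full, 5 person-hours for value 22 — 8 left.
All 7 person-hours of Coat Drive fit (value 29) — 1 remain.
1 person-hours left: a 1/20 share of Park Build gives 53×1/20 = 2.65.
Total value = 103.65.

103.65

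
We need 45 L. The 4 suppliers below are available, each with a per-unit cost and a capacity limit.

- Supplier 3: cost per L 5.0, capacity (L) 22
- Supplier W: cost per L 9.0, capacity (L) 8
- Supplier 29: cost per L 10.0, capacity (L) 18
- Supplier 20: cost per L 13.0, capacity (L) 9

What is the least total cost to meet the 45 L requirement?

332

Cheapest first:
Supplier 3 at 5.0: take all 22 L ; 23 still needed.
Take 8 from Supplier W at 9.0 ; need 15 more.
Take 15 from Supplier 29 at 10.0 to finish.
Supplier 20: unused.
Cost = 22×5.0 + 8×9.0 + 15×10.0 = 332.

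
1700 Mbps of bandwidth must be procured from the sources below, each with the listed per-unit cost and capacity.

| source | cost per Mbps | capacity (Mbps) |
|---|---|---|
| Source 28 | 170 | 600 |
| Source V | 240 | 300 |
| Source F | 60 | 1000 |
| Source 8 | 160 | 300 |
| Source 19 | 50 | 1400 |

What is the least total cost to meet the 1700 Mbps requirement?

Cheapest first:
Source 19 at 50: take all 1400 Mbps → 300 still needed.
Source F (60): take the remaining 300 → done.
Source 8, Source 28, Source V: unused.
Cost = 1400×50 + 300×60 = 88000.

88000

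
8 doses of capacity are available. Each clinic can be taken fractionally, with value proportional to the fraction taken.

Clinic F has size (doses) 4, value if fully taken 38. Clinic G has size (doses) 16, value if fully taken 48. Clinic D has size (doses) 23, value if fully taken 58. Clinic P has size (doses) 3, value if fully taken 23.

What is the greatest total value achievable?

64

Rank by value-to-size ratio: Clinic F 38/4≈9.5, Clinic P 23/3≈7.67, Clinic G 48/16≈3, Clinic D 58/23≈2.52.
Take all of Clinic F (4 doses, value 38) — 4 doses left.
All 3 doses of Clinic P fit (value 23) — 1 remain.
Fill the last 1 doses with part of Clinic G: 1/16 of it earns 3.
Total value = 64.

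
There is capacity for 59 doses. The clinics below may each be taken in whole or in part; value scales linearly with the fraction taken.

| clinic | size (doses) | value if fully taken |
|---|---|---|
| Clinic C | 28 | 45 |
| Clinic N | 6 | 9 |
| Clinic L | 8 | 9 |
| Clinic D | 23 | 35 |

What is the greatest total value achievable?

Rank by value-to-size ratio: Clinic C 45/28≈1.61, Clinic D 35/23≈1.52, Clinic N 9/6≈1.5, Clinic L 9/8≈1.12.
All 28 doses of Clinic C fit (value 45) — 31 remain.
Clinic D: take in full, 23 doses for value 35 — 8 left.
Clinic N: take in full, 6 doses for value 9 — 2 left.
Fill the last 2 doses with part of Clinic L: 2/8 of it earns 2.25.
Total value = 91.25.

91.25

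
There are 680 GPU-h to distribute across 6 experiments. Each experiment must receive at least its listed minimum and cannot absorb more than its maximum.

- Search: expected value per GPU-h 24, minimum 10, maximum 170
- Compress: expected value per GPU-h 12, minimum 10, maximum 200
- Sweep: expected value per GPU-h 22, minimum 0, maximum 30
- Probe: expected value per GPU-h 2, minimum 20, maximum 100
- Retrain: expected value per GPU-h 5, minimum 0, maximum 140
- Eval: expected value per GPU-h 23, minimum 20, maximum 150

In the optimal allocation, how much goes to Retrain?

Meeting every minimum uses 10+10+0+20+0+20 = 60 GPU-h, leaving 620.
Highest expected value per GPU-h first: Search 24 > Eval 23 > Sweep 22 > Compress 12 > Retrain 5 > Probe 2.
Search takes 160 more to reach its cap of 170 — 460 left.
Eval takes 130 more to reach its cap of 150 — 330 left.
Sweep: +30 to 30 (cap) — 300 left.
Compress: +190 to 200 (cap) — 110 left.
Retrain: +110 (room for 140) → 110. Pool exhausted.

110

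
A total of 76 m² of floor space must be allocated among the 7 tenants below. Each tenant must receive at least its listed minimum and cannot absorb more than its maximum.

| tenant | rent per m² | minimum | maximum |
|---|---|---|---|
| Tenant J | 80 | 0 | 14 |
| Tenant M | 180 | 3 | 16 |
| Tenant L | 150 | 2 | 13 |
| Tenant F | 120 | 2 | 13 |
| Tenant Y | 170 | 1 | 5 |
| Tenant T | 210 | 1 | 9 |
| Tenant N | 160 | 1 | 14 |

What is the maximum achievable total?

11850

Meeting every minimum uses 0+3+2+2+1+1+1 = 10 m², leaving 66.
Highest rent per m² first: Tenant T 210 > Tenant M 180 > Tenant Y 170 > Tenant N 160 > Tenant L 150 > Tenant F 120 > Tenant J 80.
Give Tenant T 8 more to hit its cap of 9 → 58 left.
Tenant M takes 13 more to reach its cap of 16 → 45 left.
Tenant Y takes 4 more to reach its cap of 5 → 41 left.
Tenant N takes 13 more to reach its cap of 14 → 28 left.
Give Tenant L 11 more to hit its cap of 13 → 17 left.
Tenant F: +11 to 13 (cap) → 6 left.
Tenant J has room for 14 more but only 6 remain, so it gets 6.
Total = 80×6 + 180×16 + 150×13 + 120×13 + 170×5 + 210×9 + 160×14 = 11850.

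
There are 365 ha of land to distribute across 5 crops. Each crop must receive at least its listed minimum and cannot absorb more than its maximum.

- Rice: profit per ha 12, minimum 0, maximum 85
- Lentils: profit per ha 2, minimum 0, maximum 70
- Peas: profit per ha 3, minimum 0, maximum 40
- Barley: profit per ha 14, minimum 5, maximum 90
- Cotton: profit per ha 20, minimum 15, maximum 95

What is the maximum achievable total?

4410

Meeting every minimum uses 0+0+0+5+15 = 20 ha, leaving 345.
Order the crops by profit per ha: Cotton 20 > Barley 14 > Rice 12 > Peas 3 > Lentils 2.
Cotton: +80 to 95 (cap) — 265 left.
Barley takes 85 more to reach its cap of 90 — 180 left.
Rice takes 85 more to reach its cap of 85 — 95 left.
Give Peas 40 more to hit its cap of 40 — 55 left.
Lentils: +55 (room for 70) → 55. Pool exhausted.
Total = 12×85 + 2×55 + 3×40 + 14×90 + 20×95 = 4410.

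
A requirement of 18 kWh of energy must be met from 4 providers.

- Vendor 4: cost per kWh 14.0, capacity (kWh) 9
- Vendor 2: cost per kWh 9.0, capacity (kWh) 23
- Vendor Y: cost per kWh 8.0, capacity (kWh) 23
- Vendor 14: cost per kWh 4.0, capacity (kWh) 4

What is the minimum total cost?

128

Fill from the cheapest provider first.
Vendor 14 (4.0): use full 4 → 14 kWh to go.
Take 14 from Vendor Y at 8.0 to finish.
Vendor 2, Vendor 4: unused.
Cost = 4×4.0 + 14×8.0 = 128.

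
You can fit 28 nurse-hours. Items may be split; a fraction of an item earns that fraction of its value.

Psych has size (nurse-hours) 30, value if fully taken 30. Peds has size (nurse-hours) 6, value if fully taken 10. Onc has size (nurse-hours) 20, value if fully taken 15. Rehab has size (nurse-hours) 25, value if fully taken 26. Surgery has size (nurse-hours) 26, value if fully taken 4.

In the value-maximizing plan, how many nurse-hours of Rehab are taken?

Best value per unit of size first: Peds 10/6≈1.67, Rehab 26/25≈1.04, Psych 30/30≈1, Onc 15/20≈0.75, Surgery 4/26≈0.154.
All 6 nurse-hours of Peds fit (value 10) — 22 remain.
Only 22 nurse-hours remain; take 22/25 of Rehab for value 26×22/25 = 22.88.

22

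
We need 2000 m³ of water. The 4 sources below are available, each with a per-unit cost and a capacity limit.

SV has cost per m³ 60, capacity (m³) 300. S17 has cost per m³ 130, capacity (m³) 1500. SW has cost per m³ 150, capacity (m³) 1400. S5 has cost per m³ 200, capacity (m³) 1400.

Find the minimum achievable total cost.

Fill from the cheapest source first.
SV at 60: take all 300 m³ — 1700 still needed.
S17 (130): use full 1500 — 200 m³ to go.
Take 200 from SW at 150 to finish.
S5: unused.
Cost = 300×60 + 1500×130 + 200×150 = 243000.

243000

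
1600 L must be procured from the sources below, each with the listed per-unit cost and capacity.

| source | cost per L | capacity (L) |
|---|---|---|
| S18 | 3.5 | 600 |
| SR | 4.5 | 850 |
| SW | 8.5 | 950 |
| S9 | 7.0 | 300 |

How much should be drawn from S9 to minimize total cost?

Fill from the cheapest source first.
Take 600 from S18 at 3.5 ; need 1000 more.
SR (4.5): use full 850 ; 150 L to go.
S9 (7.0): take the remaining 150 ; done.
SW: unused.

150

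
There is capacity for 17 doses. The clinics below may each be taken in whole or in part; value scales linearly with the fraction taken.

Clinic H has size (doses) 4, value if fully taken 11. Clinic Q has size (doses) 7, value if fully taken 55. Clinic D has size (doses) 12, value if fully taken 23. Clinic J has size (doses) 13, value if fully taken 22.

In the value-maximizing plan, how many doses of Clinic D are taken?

6

Rank by value-to-size ratio: Clinic Q 55/7≈7.86, Clinic H 11/4≈2.75, Clinic D 23/12≈1.92, Clinic J 22/13≈1.69.
All 7 doses of Clinic Q fit (value 55) ; 10 remain.
Clinic H: take in full, 4 doses for value 11 ; 6 left.
Only 6 doses remain; take 6/12 of Clinic D for value 23×6/12 = 11.5.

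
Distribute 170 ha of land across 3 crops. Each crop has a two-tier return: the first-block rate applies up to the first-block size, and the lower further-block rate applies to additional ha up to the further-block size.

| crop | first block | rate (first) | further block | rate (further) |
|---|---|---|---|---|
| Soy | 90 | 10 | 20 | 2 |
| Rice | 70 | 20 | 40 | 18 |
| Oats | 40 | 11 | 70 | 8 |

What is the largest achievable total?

2760

Order all 6 blocks by rate: Rice/T1 20 > Rice/T2 18 > Oats/T1 11 > Soy/T1 10 > Oats/T2 8 > Soy/T2 2.
Rice T1 at 20: fill all 70 — 100 left.
Fill Rice T2 block (40 at 18) — 60 left.
Fill Oats T1 block (40 at 11) — 20 left.
Soy T1 at 10: only 20 left, fill 20.
Total = 20×70 + 18×40 + 11×40 + 10×20 = 2760.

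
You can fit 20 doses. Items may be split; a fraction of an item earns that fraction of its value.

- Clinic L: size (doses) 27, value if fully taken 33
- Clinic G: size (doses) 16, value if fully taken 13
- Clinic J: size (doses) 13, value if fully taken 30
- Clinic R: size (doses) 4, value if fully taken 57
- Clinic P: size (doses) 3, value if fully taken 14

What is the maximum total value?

Best value per unit of size first: Clinic R 57/4≈14.2, Clinic P 14/3≈4.67, Clinic J 30/13≈2.31, Clinic L 33/27≈1.22, Clinic G 13/16≈0.812.
Clinic R: take in full, 4 doses for value 57 → 16 left.
Clinic P: take in full, 3 doses for value 14 → 13 left.
Clinic J: take in full, 13 doses for value 30 → 0 left.
Total value = 101.

101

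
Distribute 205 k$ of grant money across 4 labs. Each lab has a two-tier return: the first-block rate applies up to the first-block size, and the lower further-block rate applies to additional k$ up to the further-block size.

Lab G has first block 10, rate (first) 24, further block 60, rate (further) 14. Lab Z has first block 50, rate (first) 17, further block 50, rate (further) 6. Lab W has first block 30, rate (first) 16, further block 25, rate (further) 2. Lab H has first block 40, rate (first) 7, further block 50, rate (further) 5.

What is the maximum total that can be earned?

Treat each block as its own option and order by rate: Lab G/T1 24 > Lab Z/T1 17 > Lab W/T1 16 > Lab G/T2 14 > Lab H/T1 7 > Lab Z/T2 6 > Lab H/T2 5 > Lab W/T2 2.
Lab G/T1 (24): +10 ; 195 left.
Lab Z/T1 (17): +50 ; 145 left.
Lab W/T1 (16): +30 ; 115 left.
Lab G T2 at 14: fill all 60 ; 55 left.
Fill Lab H T1 block (40 at 7) ; 15 left.
Lab Z/T2: +15 of 50 at 6; pool empty.
Total = 24×10 + 17×50 + 16×30 + 14×60 + 7×40 + 6×15 = 2780.

2780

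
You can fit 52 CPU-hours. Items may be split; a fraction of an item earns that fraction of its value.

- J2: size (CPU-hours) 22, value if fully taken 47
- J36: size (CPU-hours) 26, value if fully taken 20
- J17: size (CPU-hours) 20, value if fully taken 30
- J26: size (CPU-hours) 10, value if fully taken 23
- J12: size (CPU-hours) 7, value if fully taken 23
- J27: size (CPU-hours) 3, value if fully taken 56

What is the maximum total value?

164

Best value per unit of size first: J27 56/3≈18.7, J12 23/7≈3.29, J26 23/10≈2.3, J2 47/22≈2.14, J17 30/20≈1.5, J36 20/26≈0.769.
Take all of J27 (3 CPU-hours, value 56) → 49 CPU-hours left.
Take all of J12 (7 CPU-hours, value 23) → 42 CPU-hours left.
J26: take in full, 10 CPU-hours for value 23 → 32 left.
J2: take in full, 22 CPU-hours for value 47 → 10 left.
Only 10 CPU-hours remain; take 10/20 of J17 for value 30×10/20 = 15.
Total value = 164.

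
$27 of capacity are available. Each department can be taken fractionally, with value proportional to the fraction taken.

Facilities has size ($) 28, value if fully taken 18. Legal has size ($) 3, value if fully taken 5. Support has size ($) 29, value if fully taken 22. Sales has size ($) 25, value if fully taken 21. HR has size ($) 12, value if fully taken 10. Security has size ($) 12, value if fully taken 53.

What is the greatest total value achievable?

Best value per unit of size first: Security 53/12≈4.42, Legal 5/3≈1.67, Sales 21/25≈0.84, HR 10/12≈0.833, Support 22/29≈0.759, Facilities 18/28≈0.643.
All 12 $ of Security fit (value 53) → 15 remain.
Take all of Legal (3 $, value 5) → 12 $ left.
Only 12 $ remain; take 12/25 of Sales for value 21×12/25 = 10.08.
Total value = 68.08.

68.08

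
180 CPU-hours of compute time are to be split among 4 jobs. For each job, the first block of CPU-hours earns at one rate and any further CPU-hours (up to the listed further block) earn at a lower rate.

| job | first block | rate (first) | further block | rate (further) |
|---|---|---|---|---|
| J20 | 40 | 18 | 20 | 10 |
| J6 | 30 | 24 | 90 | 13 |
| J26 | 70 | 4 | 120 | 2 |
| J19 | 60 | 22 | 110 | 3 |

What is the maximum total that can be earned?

Order all 8 blocks by rate: J6/first 24 > J19/first 22 > J20/first 18 > J6/second 13 > J20/second 10 > J26/first 4 > J19/second 3 > J26/second 2.
J6/first (24): +30 → 150 left.
J19/first (22): +60 → 90 left.
J20/first (18): +40 → 50 left.
J6/second: +50 of 90 at 13; pool empty.
Total = 24×30 + 22×60 + 18×40 + 13×50 = 3410.

3410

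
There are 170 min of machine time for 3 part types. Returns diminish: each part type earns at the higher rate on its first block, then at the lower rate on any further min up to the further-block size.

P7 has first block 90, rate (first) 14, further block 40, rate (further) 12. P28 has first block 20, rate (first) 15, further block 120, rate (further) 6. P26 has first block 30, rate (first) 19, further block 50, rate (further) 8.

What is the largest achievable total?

Treat each block as its own option and order by rate: P26/tier1 19 > P28/tier1 15 > P7/tier1 14 > P7/tier2 12 > P26/tier2 8 > P28/tier2 6.
P26/tier1 (19): +30 → 140 left.
P28/tier1 (15): +20 → 120 left.
P7/tier1 (14): +90 → 30 left.
P7 tier2 at 12: only 30 left, fill 30.
Total = 19×30 + 15×20 + 14×90 + 12×30 = 2490.

2490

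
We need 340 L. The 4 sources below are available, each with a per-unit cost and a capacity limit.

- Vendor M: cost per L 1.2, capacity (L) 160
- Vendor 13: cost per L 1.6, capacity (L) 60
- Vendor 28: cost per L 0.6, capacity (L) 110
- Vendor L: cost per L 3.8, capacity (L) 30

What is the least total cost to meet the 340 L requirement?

Cheapest first:
Vendor 28 (0.6): use full 110 → 230 L to go.
Vendor M (1.2): use full 160 → 70 L to go.
Take 60 from Vendor 13 at 1.6 → need 10 more.
Take 10 from Vendor L at 3.8 to finish.
Cost = 110×0.6 + 160×1.2 + 60×1.6 + 10×3.8 = 392.

392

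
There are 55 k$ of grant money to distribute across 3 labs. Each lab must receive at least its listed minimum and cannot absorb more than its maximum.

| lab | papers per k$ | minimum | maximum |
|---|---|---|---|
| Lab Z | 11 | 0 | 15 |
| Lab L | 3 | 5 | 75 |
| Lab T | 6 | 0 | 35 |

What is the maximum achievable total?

Meeting every minimum uses 0+5+0 = 5 k$, leaving 50.
Rank by papers per k$: Lab Z 11 > Lab T 6 > Lab L 3.
Lab Z: +15 to 15 (cap) ; 35 left.
Lab T: +35 to 35 (cap) ; 0 left.
Total = 11×15 + 3×5 + 6×35 = 390.

390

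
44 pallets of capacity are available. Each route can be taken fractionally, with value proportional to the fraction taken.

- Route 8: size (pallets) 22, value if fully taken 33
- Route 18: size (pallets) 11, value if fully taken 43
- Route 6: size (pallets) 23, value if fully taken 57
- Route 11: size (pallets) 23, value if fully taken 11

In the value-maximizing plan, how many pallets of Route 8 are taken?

10

Rank by value-to-size ratio: Route 18 43/11≈3.91, Route 6 57/23≈2.48, Route 8 33/22≈1.5, Route 11 11/23≈0.478.
Take all of Route 18 (11 pallets, value 43) → 33 pallets left.
All 23 pallets of Route 6 fit (value 57) → 10 remain.
10 pallets left: a 10/22 share of Route 8 gives 33×10/22 = 15.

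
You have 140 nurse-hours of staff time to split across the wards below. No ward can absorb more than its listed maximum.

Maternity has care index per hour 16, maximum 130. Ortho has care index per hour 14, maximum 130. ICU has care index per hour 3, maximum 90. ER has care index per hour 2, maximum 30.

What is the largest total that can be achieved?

Highest care index per hour first: Maternity 16 > Ortho 14 > ICU 3 > ER 2.
Give Maternity 130 to hit its cap of 130 → 10 left.
Ortho: +10 (room for 130) → 10. Pool exhausted.
Total = 16×130 + 14×10 = 2220.

2220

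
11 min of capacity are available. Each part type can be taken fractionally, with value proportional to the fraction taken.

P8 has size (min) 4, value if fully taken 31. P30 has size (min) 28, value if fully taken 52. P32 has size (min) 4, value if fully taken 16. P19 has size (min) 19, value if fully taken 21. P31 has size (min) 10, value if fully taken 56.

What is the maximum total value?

Rank by value-to-size ratio: P8 31/4≈7.75, P31 56/10≈5.6, P32 16/4≈4, P30 52/28≈1.86, P19 21/19≈1.11.
All 4 min of P8 fit (value 31) ; 7 remain.
7 min left: a 7/10 share of P31 gives 56×7/10 = 39.2.
Total value = 70.2.

70.2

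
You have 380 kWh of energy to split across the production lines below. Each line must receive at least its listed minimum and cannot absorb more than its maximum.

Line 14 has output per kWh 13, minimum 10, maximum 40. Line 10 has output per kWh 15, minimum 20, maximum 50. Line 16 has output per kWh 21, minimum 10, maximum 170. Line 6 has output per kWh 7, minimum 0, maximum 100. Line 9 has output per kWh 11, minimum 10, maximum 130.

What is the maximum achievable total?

6160

Meeting every minimum uses 10+20+10+0+10 = 50 kWh, leaving 330.
Rank by output per kWh: Line 16 21 > Line 10 15 > Line 14 13 > Line 9 11 > Line 6 7.
Line 16 takes 160 more to reach its cap of 170 → 170 left.
Line 10 takes 30 more to reach its cap of 50 → 140 left.
Line 14: +30 to 40 (cap) → 110 left.
Only 110 left; Line 9 takes them to reach 120.
Total = 13×40 + 15×50 + 21×170 + 11×120 = 6160.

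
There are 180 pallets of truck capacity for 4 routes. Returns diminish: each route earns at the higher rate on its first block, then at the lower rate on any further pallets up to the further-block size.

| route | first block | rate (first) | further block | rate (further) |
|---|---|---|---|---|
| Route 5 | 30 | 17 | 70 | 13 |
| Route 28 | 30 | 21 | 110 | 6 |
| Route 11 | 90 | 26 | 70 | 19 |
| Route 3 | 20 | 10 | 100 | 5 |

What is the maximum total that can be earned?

4110

Order all 8 blocks by rate: Route 11/first 26 > Route 28/first 21 > Route 11/second 19 > Route 5/first 17 > Route 5/second 13 > Route 3/first 10 > Route 28/second 6 > Route 3/second 5.
Route 11 first at 26: fill all 90 — 90 left.
Fill Route 28 first block (30 at 21) — 60 left.
Route 11/second: +60 of 70 at 19; pool empty.
Total = 26×90 + 21×30 + 19×60 = 4110.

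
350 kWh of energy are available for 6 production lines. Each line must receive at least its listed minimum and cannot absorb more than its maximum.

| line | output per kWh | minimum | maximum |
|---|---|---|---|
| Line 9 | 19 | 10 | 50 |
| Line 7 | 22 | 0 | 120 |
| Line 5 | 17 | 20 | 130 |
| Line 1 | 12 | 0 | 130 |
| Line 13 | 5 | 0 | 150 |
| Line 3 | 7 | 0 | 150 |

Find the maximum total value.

Meeting every minimum uses 10+0+20+0+0+0 = 30 kWh, leaving 320.
Highest output per kWh first: Line 7 22 > Line 9 19 > Line 5 17 > Line 1 12 > Line 3 7 > Line 13 5.
Give Line 7 120 more to hit its cap of 120 → 200 left.
Give Line 9 40 more to hit its cap of 50 → 160 left.
Line 5: +110 to 130 (cap) → 50 left.
Only 50 left; Line 1 takes them to reach 50.
Total = 19×50 + 22×120 + 17×130 + 12×50 = 6400.

6400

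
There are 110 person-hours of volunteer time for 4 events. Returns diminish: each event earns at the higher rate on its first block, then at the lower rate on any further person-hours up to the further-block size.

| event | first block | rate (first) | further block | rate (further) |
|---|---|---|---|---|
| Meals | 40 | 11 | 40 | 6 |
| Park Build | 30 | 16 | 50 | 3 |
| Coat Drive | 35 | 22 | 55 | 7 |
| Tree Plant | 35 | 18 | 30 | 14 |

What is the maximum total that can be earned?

Order all 8 blocks by rate: Coat Drive/tier1 22 > Tree Plant/tier1 18 > Park Build/tier1 16 > Tree Plant/tier2 14 > Meals/tier1 11 > Coat Drive/tier2 7 > Meals/tier2 6 > Park Build/tier2 3.
Coat Drive/tier1 (22): +35 → 75 left.
Tree Plant tier1 at 18: fill all 35 → 40 left.
Fill Park Build tier1 block (30 at 16) → 10 left.
10 remain; put them into Tree Plant tier2 at 14.
Total = 22×35 + 18×35 + 16×30 + 14×10 = 2020.

2020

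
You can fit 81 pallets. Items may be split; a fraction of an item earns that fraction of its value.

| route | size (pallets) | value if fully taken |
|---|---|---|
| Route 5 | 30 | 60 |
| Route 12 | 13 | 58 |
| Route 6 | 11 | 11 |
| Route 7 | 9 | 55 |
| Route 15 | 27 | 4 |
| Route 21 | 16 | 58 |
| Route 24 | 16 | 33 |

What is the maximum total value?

258

Sort by value density: Route 7 55/9≈6.11, Route 12 58/13≈4.46, Route 21 58/16≈3.62, Route 24 33/16≈2.06, Route 5 60/30≈2, Route 6 11/11≈1, Route 15 4/27≈0.148.
All 9 pallets of Route 7 fit (value 55) ; 72 remain.
All 13 pallets of Route 12 fit (value 58) ; 59 remain.
Route 21: take in full, 16 pallets for value 58 ; 43 left.
Take all of Route 24 (16 pallets, value 33) ; 27 pallets left.
Fill the last 27 pallets with part of Route 5: 27/30 of it earns 54.
Total value = 258.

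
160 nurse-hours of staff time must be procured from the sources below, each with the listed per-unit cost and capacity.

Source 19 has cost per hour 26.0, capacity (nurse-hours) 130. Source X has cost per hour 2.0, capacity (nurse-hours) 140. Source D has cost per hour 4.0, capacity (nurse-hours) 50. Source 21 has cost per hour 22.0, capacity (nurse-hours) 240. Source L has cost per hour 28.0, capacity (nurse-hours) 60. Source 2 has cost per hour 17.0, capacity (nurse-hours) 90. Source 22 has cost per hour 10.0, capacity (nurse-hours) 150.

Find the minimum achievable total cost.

360

Fill from the cheapest source first.
Take 140 from Source X at 2.0 → need 20 more.
Source D (4.0): take the remaining 20 → done.
Source 22, Source 2, Source 21, Source 19, Source L: unused.
Cost = 140×2.0 + 20×4.0 = 360.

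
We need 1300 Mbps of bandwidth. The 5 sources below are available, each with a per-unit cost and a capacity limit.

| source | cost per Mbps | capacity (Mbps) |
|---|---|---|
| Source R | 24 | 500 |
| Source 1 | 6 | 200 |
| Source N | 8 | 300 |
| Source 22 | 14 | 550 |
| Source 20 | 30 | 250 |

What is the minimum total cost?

17300

Use sources in increasing cost order.
Take 200 from Source 1 at 6 — need 1100 more.
Source N at 8: take all 300 Mbps — 800 still needed.
Source 22 (14): use full 550 — 250 Mbps to go.
Source R at 24: take 250 of its 500 — requirement met.
Source 20: unused.
Cost = 200×6 + 300×8 + 550×14 + 250×24 = 17300.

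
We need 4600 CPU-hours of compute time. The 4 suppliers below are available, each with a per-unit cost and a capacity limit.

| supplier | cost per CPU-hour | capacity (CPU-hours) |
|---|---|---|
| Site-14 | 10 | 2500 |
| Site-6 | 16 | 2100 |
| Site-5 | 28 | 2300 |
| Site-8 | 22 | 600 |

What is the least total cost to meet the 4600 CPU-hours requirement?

Use suppliers in increasing cost order.
Take 2500 from Site-14 at 10 ; need 2100 more.
Site-6 (16): use full 2100 ; 0 CPU-hours to go.
Site-8, Site-5: unused.
Cost = 2500×10 + 2100×16 = 58600.

58600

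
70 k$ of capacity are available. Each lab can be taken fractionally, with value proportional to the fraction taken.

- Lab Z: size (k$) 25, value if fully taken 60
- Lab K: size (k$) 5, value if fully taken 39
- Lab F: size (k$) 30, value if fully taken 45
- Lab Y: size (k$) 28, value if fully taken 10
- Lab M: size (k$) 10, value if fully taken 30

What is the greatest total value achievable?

174

Sort by value density: Lab K 39/5≈7.8, Lab M 30/10≈3, Lab Z 60/25≈2.4, Lab F 45/30≈1.5, Lab Y 10/28≈0.357.
Take all of Lab K (5 k$, value 39) → 65 k$ left.
All 10 k$ of Lab M fit (value 30) → 55 remain.
Take all of Lab Z (25 k$, value 60) → 30 k$ left.
Take all of Lab F (30 k$, value 45) → 0 k$ left.
Total value = 174.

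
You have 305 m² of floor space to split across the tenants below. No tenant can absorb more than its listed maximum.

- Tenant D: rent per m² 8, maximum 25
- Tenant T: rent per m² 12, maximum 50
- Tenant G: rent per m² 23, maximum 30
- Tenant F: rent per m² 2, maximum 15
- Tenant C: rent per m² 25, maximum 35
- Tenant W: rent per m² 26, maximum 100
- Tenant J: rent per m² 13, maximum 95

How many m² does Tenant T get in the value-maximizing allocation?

45

Rank by rent per m²: Tenant W 26 > Tenant C 25 > Tenant G 23 > Tenant J 13 > Tenant T 12 > Tenant D 8 > Tenant F 2.
Give Tenant W 100 to hit its cap of 100 — 205 left.
Tenant C takes 35 to reach its cap of 35 — 170 left.
Give Tenant G 30 to hit its cap of 30 — 140 left.
Tenant J: +95 to 95 (cap) — 45 left.
Tenant T has room for 50 but only 45 remain, so it gets 45.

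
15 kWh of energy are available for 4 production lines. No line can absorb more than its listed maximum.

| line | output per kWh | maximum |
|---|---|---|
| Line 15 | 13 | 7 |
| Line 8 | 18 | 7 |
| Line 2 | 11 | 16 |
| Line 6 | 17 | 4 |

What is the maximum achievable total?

Highest output per kWh first: Line 8 18 > Line 6 17 > Line 15 13 > Line 2 11.
Give Line 8 7 to hit its cap of 7 ; 8 left.
Line 6 takes 4 to reach its cap of 4 ; 4 left.
Line 15 has room for 7 but only 4 remain, so it gets 4.
Total = 13×4 + 18×7 + 17×4 = 246.

246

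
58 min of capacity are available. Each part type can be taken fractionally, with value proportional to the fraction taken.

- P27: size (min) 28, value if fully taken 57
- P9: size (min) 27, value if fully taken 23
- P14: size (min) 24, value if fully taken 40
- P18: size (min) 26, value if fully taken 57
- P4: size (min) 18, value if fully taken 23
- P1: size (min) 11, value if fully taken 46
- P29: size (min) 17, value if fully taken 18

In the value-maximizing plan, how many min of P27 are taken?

Sort by value density: P1 46/11≈4.18, P18 57/26≈2.19, P27 57/28≈2.04, P14 40/24≈1.67, P4 23/18≈1.28, P29 18/17≈1.06, P9 23/27≈0.852.
Take all of P1 (11 min, value 46) ; 47 min left.
Take all of P18 (26 min, value 57) ; 21 min left.
21 min left: a 21/28 share of P27 gives 57×21/28 = 42.75.

21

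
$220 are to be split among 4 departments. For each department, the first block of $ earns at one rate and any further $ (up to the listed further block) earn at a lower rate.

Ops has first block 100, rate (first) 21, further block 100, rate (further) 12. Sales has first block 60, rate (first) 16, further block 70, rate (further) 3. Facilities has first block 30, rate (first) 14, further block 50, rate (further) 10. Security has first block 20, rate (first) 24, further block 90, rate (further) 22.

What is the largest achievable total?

Treat each block as its own option and order by rate: Security/T1 24 > Security/T2 22 > Ops/T1 21 > Sales/T1 16 > Facilities/T1 14 > Ops/T2 12 > Facilities/T2 10 > Sales/T2 3.
Security T1 at 24: fill all 20 ; 200 left.
Security T2 at 22: fill all 90 ; 110 left.
Ops/T1 (21): +100 ; 10 left.
Sales T1 at 16: only 10 left, fill 10.
Total = 24×20 + 22×90 + 21×100 + 16×10 = 4720.

4720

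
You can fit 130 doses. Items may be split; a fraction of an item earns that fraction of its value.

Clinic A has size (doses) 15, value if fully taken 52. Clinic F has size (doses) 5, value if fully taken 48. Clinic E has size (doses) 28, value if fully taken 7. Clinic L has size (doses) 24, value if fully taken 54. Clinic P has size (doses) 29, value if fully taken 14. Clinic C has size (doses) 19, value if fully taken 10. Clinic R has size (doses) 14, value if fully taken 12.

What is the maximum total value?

196

Best value per unit of size first: Clinic F 48/5≈9.6, Clinic A 52/15≈3.47, Clinic L 54/24≈2.25, Clinic R 12/14≈0.857, Clinic C 10/19≈0.526, Clinic P 14/29≈0.483, Clinic E 7/28≈0.25.
Take all of Clinic F (5 doses, value 48) — 125 doses left.
All 15 doses of Clinic A fit (value 52) — 110 remain.
Clinic L: take in full, 24 doses for value 54 — 86 left.
Take all of Clinic R (14 doses, value 12) — 72 doses left.
All 19 doses of Clinic C fit (value 10) — 53 remain.
Clinic P: take in full, 29 doses for value 14 — 24 left.
Fill the last 24 doses with part of Clinic E: 24/28 of it earns 6.
Total value = 196.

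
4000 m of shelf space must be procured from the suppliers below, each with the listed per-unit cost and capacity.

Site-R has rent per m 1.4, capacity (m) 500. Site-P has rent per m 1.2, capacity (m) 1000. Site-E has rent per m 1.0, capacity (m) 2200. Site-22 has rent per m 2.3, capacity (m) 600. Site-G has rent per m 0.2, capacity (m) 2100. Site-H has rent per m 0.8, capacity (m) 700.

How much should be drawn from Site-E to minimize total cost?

Fill from the cheapest supplier first.
Take 2100 from Site-G at 0.2 ; need 1900 more.
Site-H (0.8): use full 700 ; 1200 m to go.
Take 1200 from Site-E at 1.0 to finish.
Site-P, Site-R, Site-22: unused.

1200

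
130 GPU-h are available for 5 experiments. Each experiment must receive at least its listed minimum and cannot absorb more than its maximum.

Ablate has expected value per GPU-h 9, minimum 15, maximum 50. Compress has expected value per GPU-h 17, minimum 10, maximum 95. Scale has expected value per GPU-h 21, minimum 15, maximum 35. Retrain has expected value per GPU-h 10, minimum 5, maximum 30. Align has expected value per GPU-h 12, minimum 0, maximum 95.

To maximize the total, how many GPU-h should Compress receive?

75

Meeting every minimum uses 15+10+15+5+0 = 45 GPU-h, leaving 85.
Highest expected value per GPU-h first: Scale 21 > Compress 17 > Align 12 > Retrain 10 > Ablate 9.
Scale takes 20 more to reach its cap of 35 → 65 left.
Only 65 left; Compress takes them to reach 75.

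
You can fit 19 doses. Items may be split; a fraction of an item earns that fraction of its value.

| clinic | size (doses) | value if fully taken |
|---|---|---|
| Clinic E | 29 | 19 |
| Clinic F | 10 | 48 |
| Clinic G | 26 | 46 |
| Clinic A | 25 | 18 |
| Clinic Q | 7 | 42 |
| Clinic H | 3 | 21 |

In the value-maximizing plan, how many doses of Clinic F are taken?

Rank by value-to-size ratio: Clinic H 21/3≈7, Clinic Q 42/7≈6, Clinic F 48/10≈4.8, Clinic G 46/26≈1.77, Clinic A 18/25≈0.72, Clinic E 19/29≈0.655.
Clinic H: take in full, 3 doses for value 21 ; 16 left.
All 7 doses of Clinic Q fit (value 42) ; 9 remain.
Only 9 doses remain; take 9/10 of Clinic F for value 48×9/10 = 43.2.

9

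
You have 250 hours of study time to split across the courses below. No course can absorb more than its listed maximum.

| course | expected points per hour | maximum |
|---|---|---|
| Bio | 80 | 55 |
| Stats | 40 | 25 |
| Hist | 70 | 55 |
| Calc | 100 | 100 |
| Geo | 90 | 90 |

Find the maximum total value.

Order the courses by expected points per hour: Calc 100 > Geo 90 > Bio 80 > Hist 70 > Stats 40.
Calc takes 100 to reach its cap of 100 → 150 left.
Geo: +90 to 90 (cap) → 60 left.
Bio takes 55 to reach its cap of 55 → 5 left.
Hist has room for 55 but only 5 remain, so it gets 5.
Total = 80×55 + 70×5 + 100×100 + 90×90 = 22850.

22850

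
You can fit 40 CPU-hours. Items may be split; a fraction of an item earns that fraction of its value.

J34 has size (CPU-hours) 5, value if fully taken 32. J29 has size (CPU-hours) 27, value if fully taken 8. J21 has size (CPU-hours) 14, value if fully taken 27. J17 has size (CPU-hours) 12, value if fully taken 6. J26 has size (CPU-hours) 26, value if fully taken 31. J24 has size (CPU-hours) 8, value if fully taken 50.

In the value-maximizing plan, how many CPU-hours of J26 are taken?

13

Sort by value density: J34 32/5≈6.4, J24 50/8≈6.25, J21 27/14≈1.93, J26 31/26≈1.19, J17 6/12≈0.5, J29 8/27≈0.296.
J34: take in full, 5 CPU-hours for value 32 → 35 left.
All 8 CPU-hours of J24 fit (value 50) → 27 remain.
Take all of J21 (14 CPU-hours, value 27) → 13 CPU-hours left.
Fill the last 13 CPU-hours with part of J26: 13/26 of it earns 15.5.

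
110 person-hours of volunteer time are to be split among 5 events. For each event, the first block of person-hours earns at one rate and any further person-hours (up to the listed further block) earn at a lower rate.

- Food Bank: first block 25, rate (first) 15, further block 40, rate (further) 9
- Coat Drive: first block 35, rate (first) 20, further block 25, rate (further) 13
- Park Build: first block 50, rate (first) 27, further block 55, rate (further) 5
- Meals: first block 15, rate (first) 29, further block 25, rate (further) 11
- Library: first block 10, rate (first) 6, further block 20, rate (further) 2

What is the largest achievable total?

Order all 10 blocks by rate: Meals/T1 29 > Park Build/T1 27 > Coat Drive/T1 20 > Food Bank/T1 15 > Coat Drive/T2 13 > Meals/T2 11 > Food Bank/T2 9 > Library/T1 6 > Park Build/T2 5 > Library/T2 2.
Fill Meals T1 block (15 at 29) ; 95 left.
Park Build/T1 (27): +50 ; 45 left.
Coat Drive/T1 (20): +35 ; 10 left.
10 remain; put them into Food Bank T1 at 15.
Total = 29×15 + 27×50 + 20×35 + 15×10 = 2635.

2635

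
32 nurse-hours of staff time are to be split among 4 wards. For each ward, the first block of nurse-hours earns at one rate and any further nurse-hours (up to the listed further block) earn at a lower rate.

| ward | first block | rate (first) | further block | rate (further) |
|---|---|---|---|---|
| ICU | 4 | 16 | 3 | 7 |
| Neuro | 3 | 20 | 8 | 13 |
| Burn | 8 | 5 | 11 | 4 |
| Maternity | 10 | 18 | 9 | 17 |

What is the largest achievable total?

535

Rank every tier by rate: Neuro/T1 20 > Maternity/T1 18 > Maternity/T2 17 > ICU/T1 16 > Neuro/T2 13 > ICU/T2 7 > Burn/T1 5 > Burn/T2 4.
Neuro T1 at 20: fill all 3 ; 29 left.
Fill Maternity T1 block (10 at 18) ; 19 left.
Maternity T2 at 17: fill all 9 ; 10 left.
ICU T1 at 16: fill all 4 ; 6 left.
Neuro T2 at 13: only 6 left, fill 6.
Total = 20×3 + 18×10 + 17×9 + 16×4 + 13×6 = 535.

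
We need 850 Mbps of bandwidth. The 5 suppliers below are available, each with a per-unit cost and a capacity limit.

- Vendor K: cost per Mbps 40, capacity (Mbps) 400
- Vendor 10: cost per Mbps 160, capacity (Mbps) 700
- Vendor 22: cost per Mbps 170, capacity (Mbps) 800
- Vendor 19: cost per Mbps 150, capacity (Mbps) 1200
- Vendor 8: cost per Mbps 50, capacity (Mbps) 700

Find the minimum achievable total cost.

Cheapest first:
Take 400 from Vendor K at 40 — need 450 more.
Take 450 from Vendor 8 at 50 to finish.
Vendor 19, Vendor 10, Vendor 22: unused.
Cost = 400×40 + 450×50 = 38500.

38500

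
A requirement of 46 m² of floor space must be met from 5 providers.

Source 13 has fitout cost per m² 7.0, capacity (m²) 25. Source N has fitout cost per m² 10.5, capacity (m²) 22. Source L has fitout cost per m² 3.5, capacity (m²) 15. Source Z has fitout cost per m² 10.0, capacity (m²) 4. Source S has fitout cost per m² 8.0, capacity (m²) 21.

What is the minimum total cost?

275.5

Fill from the cheapest provider first.
Take 15 from Source L at 3.5 ; need 31 more.
Take 25 from Source 13 at 7.0 ; need 6 more.
Source S (8.0): take the remaining 6 ; done.
Source Z, Source N: unused.
Cost = 15×3.5 + 25×7.0 + 6×8.0 = 275.5.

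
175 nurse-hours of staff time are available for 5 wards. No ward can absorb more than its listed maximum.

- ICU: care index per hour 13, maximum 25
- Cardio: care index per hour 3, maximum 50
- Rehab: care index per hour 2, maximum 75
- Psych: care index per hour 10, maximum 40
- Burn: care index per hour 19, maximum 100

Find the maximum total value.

Order the wards by care index per hour: Burn 19 > ICU 13 > Psych 10 > Cardio 3 > Rehab 2.
Give Burn 100 to hit its cap of 100 → 75 left.
Give ICU 25 to hit its cap of 25 → 50 left.
Psych: +40 to 40 (cap) → 10 left.
Only 10 left; Cardio takes them to reach 10.
Total = 13×25 + 3×10 + 10×40 + 19×100 = 2655.

2655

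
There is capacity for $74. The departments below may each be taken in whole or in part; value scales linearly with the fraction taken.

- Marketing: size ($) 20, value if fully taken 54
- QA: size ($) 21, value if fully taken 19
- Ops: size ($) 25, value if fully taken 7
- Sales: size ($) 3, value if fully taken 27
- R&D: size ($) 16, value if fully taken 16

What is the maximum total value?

119.92

Best value per unit of size first: Sales 27/3≈9, Marketing 54/20≈2.7, R&D 16/16≈1, QA 19/21≈0.905, Ops 7/25≈0.28.
Take all of Sales (3 $, value 27) → 71 $ left.
Marketing: take in full, 20 $ for value 54 → 51 left.
Take all of R&D (16 $, value 16) → 35 $ left.
All 21 $ of QA fit (value 19) → 14 remain.
14 $ left: a 14/25 share of Ops gives 7×14/25 = 3.92.
Total value = 119.92.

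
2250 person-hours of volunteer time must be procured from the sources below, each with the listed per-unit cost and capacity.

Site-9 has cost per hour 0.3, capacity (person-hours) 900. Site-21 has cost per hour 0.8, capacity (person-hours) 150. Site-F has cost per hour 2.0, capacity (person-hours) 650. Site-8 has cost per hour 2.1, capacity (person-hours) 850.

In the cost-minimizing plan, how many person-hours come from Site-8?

550

Fill from the cheapest source first.
Site-9 at 0.3: take all 900 person-hours → 1350 still needed.
Take 150 from Site-21 at 0.8 → need 1200 more.
Site-F (2.0): use full 650 → 550 person-hours to go.
Site-8 (2.1): take the remaining 550 → done.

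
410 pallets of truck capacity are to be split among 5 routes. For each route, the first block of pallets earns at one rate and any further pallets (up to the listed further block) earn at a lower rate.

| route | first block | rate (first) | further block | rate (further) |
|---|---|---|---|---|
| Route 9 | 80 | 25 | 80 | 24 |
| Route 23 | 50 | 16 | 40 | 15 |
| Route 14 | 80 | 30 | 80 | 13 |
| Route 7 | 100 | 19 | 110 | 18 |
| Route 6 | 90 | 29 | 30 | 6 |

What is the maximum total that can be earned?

Rank every tier by rate: Route 14/tier1 30 > Route 6/tier1 29 > Route 9/tier1 25 > Route 9/tier2 24 > Route 7/tier1 19 > Route 7/tier2 18 > Route 23/tier1 16 > Route 23/tier2 15 > Route 14/tier2 13 > Route 6/tier2 6.
Route 14/tier1 (30): +80 — 330 left.
Fill Route 6 tier1 block (90 at 29) — 240 left.
Route 9 tier1 at 25: fill all 80 — 160 left.
Route 9 tier2 at 24: fill all 80 — 80 left.
Route 7 tier1 at 19: only 80 left, fill 80.
Total = 30×80 + 29×90 + 25×80 + 24×80 + 19×80 = 10450.

10450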